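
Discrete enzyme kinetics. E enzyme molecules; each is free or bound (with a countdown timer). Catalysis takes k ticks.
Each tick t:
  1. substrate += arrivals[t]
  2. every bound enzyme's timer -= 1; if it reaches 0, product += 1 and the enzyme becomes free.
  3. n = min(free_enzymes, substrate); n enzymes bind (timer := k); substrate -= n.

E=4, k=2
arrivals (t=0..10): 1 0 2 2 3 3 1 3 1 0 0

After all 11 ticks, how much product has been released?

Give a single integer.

t=0: arr=1 -> substrate=0 bound=1 product=0
t=1: arr=0 -> substrate=0 bound=1 product=0
t=2: arr=2 -> substrate=0 bound=2 product=1
t=3: arr=2 -> substrate=0 bound=4 product=1
t=4: arr=3 -> substrate=1 bound=4 product=3
t=5: arr=3 -> substrate=2 bound=4 product=5
t=6: arr=1 -> substrate=1 bound=4 product=7
t=7: arr=3 -> substrate=2 bound=4 product=9
t=8: arr=1 -> substrate=1 bound=4 product=11
t=9: arr=0 -> substrate=0 bound=3 product=13
t=10: arr=0 -> substrate=0 bound=1 product=15

Answer: 15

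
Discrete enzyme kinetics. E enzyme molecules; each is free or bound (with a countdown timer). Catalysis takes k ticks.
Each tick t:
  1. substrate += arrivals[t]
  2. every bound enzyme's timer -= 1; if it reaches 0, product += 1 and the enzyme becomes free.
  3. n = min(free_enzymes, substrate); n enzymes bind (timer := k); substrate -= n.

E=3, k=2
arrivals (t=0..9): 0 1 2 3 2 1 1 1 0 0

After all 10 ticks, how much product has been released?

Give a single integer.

Answer: 10

Derivation:
t=0: arr=0 -> substrate=0 bound=0 product=0
t=1: arr=1 -> substrate=0 bound=1 product=0
t=2: arr=2 -> substrate=0 bound=3 product=0
t=3: arr=3 -> substrate=2 bound=3 product=1
t=4: arr=2 -> substrate=2 bound=3 product=3
t=5: arr=1 -> substrate=2 bound=3 product=4
t=6: arr=1 -> substrate=1 bound=3 product=6
t=7: arr=1 -> substrate=1 bound=3 product=7
t=8: arr=0 -> substrate=0 bound=2 product=9
t=9: arr=0 -> substrate=0 bound=1 product=10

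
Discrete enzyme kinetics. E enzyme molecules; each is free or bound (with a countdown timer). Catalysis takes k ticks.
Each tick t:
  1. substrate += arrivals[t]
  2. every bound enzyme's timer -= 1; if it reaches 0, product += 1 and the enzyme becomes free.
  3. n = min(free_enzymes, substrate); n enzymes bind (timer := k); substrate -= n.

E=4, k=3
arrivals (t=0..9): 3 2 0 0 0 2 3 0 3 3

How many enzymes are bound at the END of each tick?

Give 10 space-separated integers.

t=0: arr=3 -> substrate=0 bound=3 product=0
t=1: arr=2 -> substrate=1 bound=4 product=0
t=2: arr=0 -> substrate=1 bound=4 product=0
t=3: arr=0 -> substrate=0 bound=2 product=3
t=4: arr=0 -> substrate=0 bound=1 product=4
t=5: arr=2 -> substrate=0 bound=3 product=4
t=6: arr=3 -> substrate=1 bound=4 product=5
t=7: arr=0 -> substrate=1 bound=4 product=5
t=8: arr=3 -> substrate=2 bound=4 product=7
t=9: arr=3 -> substrate=3 bound=4 product=9

Answer: 3 4 4 2 1 3 4 4 4 4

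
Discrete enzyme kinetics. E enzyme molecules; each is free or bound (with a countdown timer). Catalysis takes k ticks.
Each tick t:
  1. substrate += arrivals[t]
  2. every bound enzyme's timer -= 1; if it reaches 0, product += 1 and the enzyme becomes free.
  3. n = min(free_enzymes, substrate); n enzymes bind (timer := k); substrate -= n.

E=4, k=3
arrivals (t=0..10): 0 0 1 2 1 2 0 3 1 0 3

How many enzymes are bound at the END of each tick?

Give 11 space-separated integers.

Answer: 0 0 1 3 4 4 3 4 4 4 4

Derivation:
t=0: arr=0 -> substrate=0 bound=0 product=0
t=1: arr=0 -> substrate=0 bound=0 product=0
t=2: arr=1 -> substrate=0 bound=1 product=0
t=3: arr=2 -> substrate=0 bound=3 product=0
t=4: arr=1 -> substrate=0 bound=4 product=0
t=5: arr=2 -> substrate=1 bound=4 product=1
t=6: arr=0 -> substrate=0 bound=3 product=3
t=7: arr=3 -> substrate=1 bound=4 product=4
t=8: arr=1 -> substrate=1 bound=4 product=5
t=9: arr=0 -> substrate=0 bound=4 product=6
t=10: arr=3 -> substrate=1 bound=4 product=8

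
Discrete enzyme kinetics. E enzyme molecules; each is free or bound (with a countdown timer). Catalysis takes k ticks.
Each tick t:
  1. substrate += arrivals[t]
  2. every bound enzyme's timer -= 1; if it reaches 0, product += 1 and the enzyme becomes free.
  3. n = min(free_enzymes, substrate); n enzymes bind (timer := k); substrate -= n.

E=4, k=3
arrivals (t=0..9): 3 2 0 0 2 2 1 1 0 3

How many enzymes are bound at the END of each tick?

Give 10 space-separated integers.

t=0: arr=3 -> substrate=0 bound=3 product=0
t=1: arr=2 -> substrate=1 bound=4 product=0
t=2: arr=0 -> substrate=1 bound=4 product=0
t=3: arr=0 -> substrate=0 bound=2 product=3
t=4: arr=2 -> substrate=0 bound=3 product=4
t=5: arr=2 -> substrate=1 bound=4 product=4
t=6: arr=1 -> substrate=1 bound=4 product=5
t=7: arr=1 -> substrate=0 bound=4 product=7
t=8: arr=0 -> substrate=0 bound=3 product=8
t=9: arr=3 -> substrate=1 bound=4 product=9

Answer: 3 4 4 2 3 4 4 4 3 4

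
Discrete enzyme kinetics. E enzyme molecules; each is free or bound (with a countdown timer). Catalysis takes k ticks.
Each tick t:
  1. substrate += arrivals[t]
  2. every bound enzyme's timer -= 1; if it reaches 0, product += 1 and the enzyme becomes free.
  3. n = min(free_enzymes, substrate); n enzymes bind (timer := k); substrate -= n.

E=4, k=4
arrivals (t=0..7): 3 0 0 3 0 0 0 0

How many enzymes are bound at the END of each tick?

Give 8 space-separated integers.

Answer: 3 3 3 4 3 3 3 2

Derivation:
t=0: arr=3 -> substrate=0 bound=3 product=0
t=1: arr=0 -> substrate=0 bound=3 product=0
t=2: arr=0 -> substrate=0 bound=3 product=0
t=3: arr=3 -> substrate=2 bound=4 product=0
t=4: arr=0 -> substrate=0 bound=3 product=3
t=5: arr=0 -> substrate=0 bound=3 product=3
t=6: arr=0 -> substrate=0 bound=3 product=3
t=7: arr=0 -> substrate=0 bound=2 product=4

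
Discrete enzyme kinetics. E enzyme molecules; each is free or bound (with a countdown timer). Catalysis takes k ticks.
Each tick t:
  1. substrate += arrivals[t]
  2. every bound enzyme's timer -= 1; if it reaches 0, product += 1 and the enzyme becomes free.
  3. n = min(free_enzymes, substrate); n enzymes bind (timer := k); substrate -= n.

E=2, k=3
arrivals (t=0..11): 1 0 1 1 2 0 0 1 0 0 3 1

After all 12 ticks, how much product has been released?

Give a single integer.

t=0: arr=1 -> substrate=0 bound=1 product=0
t=1: arr=0 -> substrate=0 bound=1 product=0
t=2: arr=1 -> substrate=0 bound=2 product=0
t=3: arr=1 -> substrate=0 bound=2 product=1
t=4: arr=2 -> substrate=2 bound=2 product=1
t=5: arr=0 -> substrate=1 bound=2 product=2
t=6: arr=0 -> substrate=0 bound=2 product=3
t=7: arr=1 -> substrate=1 bound=2 product=3
t=8: arr=0 -> substrate=0 bound=2 product=4
t=9: arr=0 -> substrate=0 bound=1 product=5
t=10: arr=3 -> substrate=2 bound=2 product=5
t=11: arr=1 -> substrate=2 bound=2 product=6

Answer: 6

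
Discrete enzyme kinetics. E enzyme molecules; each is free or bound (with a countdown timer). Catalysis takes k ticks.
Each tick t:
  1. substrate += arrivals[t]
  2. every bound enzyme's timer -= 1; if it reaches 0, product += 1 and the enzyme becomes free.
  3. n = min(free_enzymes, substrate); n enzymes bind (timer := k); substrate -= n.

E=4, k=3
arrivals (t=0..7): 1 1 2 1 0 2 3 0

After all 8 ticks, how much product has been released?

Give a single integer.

t=0: arr=1 -> substrate=0 bound=1 product=0
t=1: arr=1 -> substrate=0 bound=2 product=0
t=2: arr=2 -> substrate=0 bound=4 product=0
t=3: arr=1 -> substrate=0 bound=4 product=1
t=4: arr=0 -> substrate=0 bound=3 product=2
t=5: arr=2 -> substrate=0 bound=3 product=4
t=6: arr=3 -> substrate=1 bound=4 product=5
t=7: arr=0 -> substrate=1 bound=4 product=5

Answer: 5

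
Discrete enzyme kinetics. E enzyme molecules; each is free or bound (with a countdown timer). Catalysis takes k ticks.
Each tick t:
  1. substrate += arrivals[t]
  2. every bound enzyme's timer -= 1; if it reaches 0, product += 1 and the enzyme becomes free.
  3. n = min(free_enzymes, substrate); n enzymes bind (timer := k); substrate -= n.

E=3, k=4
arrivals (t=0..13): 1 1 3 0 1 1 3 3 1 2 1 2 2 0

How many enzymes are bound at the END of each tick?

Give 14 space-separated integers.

t=0: arr=1 -> substrate=0 bound=1 product=0
t=1: arr=1 -> substrate=0 bound=2 product=0
t=2: arr=3 -> substrate=2 bound=3 product=0
t=3: arr=0 -> substrate=2 bound=3 product=0
t=4: arr=1 -> substrate=2 bound=3 product=1
t=5: arr=1 -> substrate=2 bound=3 product=2
t=6: arr=3 -> substrate=4 bound=3 product=3
t=7: arr=3 -> substrate=7 bound=3 product=3
t=8: arr=1 -> substrate=7 bound=3 product=4
t=9: arr=2 -> substrate=8 bound=3 product=5
t=10: arr=1 -> substrate=8 bound=3 product=6
t=11: arr=2 -> substrate=10 bound=3 product=6
t=12: arr=2 -> substrate=11 bound=3 product=7
t=13: arr=0 -> substrate=10 bound=3 product=8

Answer: 1 2 3 3 3 3 3 3 3 3 3 3 3 3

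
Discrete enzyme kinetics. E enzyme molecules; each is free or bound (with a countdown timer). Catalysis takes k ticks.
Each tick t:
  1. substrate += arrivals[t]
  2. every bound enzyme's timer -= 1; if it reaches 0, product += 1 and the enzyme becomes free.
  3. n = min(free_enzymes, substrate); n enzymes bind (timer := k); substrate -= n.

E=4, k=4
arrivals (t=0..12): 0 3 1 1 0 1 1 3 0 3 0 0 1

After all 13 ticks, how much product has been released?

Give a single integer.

t=0: arr=0 -> substrate=0 bound=0 product=0
t=1: arr=3 -> substrate=0 bound=3 product=0
t=2: arr=1 -> substrate=0 bound=4 product=0
t=3: arr=1 -> substrate=1 bound=4 product=0
t=4: arr=0 -> substrate=1 bound=4 product=0
t=5: arr=1 -> substrate=0 bound=3 product=3
t=6: arr=1 -> substrate=0 bound=3 product=4
t=7: arr=3 -> substrate=2 bound=4 product=4
t=8: arr=0 -> substrate=2 bound=4 product=4
t=9: arr=3 -> substrate=3 bound=4 product=6
t=10: arr=0 -> substrate=2 bound=4 product=7
t=11: arr=0 -> substrate=1 bound=4 product=8
t=12: arr=1 -> substrate=2 bound=4 product=8

Answer: 8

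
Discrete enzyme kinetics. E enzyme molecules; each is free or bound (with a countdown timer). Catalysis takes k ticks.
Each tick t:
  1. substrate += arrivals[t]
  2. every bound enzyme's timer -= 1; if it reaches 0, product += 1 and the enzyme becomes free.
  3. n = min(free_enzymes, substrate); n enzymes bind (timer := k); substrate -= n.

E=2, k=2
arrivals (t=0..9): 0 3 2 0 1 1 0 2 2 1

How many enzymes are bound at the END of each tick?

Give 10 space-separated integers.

t=0: arr=0 -> substrate=0 bound=0 product=0
t=1: arr=3 -> substrate=1 bound=2 product=0
t=2: arr=2 -> substrate=3 bound=2 product=0
t=3: arr=0 -> substrate=1 bound=2 product=2
t=4: arr=1 -> substrate=2 bound=2 product=2
t=5: arr=1 -> substrate=1 bound=2 product=4
t=6: arr=0 -> substrate=1 bound=2 product=4
t=7: arr=2 -> substrate=1 bound=2 product=6
t=8: arr=2 -> substrate=3 bound=2 product=6
t=9: arr=1 -> substrate=2 bound=2 product=8

Answer: 0 2 2 2 2 2 2 2 2 2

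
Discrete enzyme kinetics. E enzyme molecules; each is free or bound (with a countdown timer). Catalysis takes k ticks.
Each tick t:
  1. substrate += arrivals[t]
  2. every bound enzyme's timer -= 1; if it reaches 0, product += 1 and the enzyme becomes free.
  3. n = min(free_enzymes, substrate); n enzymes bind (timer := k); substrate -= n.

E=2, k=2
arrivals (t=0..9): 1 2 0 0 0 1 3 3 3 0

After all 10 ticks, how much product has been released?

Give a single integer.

t=0: arr=1 -> substrate=0 bound=1 product=0
t=1: arr=2 -> substrate=1 bound=2 product=0
t=2: arr=0 -> substrate=0 bound=2 product=1
t=3: arr=0 -> substrate=0 bound=1 product=2
t=4: arr=0 -> substrate=0 bound=0 product=3
t=5: arr=1 -> substrate=0 bound=1 product=3
t=6: arr=3 -> substrate=2 bound=2 product=3
t=7: arr=3 -> substrate=4 bound=2 product=4
t=8: arr=3 -> substrate=6 bound=2 product=5
t=9: arr=0 -> substrate=5 bound=2 product=6

Answer: 6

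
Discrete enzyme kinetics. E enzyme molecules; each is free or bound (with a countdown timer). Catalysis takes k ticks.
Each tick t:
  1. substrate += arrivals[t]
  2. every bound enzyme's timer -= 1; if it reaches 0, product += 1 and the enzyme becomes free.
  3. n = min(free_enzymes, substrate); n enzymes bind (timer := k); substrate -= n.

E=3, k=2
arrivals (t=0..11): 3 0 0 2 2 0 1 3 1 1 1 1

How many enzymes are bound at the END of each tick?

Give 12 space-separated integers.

Answer: 3 3 0 2 3 2 2 3 3 3 3 2

Derivation:
t=0: arr=3 -> substrate=0 bound=3 product=0
t=1: arr=0 -> substrate=0 bound=3 product=0
t=2: arr=0 -> substrate=0 bound=0 product=3
t=3: arr=2 -> substrate=0 bound=2 product=3
t=4: arr=2 -> substrate=1 bound=3 product=3
t=5: arr=0 -> substrate=0 bound=2 product=5
t=6: arr=1 -> substrate=0 bound=2 product=6
t=7: arr=3 -> substrate=1 bound=3 product=7
t=8: arr=1 -> substrate=1 bound=3 product=8
t=9: arr=1 -> substrate=0 bound=3 product=10
t=10: arr=1 -> substrate=0 bound=3 product=11
t=11: arr=1 -> substrate=0 bound=2 product=13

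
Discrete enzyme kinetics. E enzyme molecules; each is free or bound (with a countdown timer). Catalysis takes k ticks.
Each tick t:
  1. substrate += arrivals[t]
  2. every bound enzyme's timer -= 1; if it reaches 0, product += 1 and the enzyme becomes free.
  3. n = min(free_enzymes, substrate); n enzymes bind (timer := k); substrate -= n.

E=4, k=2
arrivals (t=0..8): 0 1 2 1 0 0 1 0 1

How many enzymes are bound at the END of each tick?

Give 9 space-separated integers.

Answer: 0 1 3 3 1 0 1 1 1

Derivation:
t=0: arr=0 -> substrate=0 bound=0 product=0
t=1: arr=1 -> substrate=0 bound=1 product=0
t=2: arr=2 -> substrate=0 bound=3 product=0
t=3: arr=1 -> substrate=0 bound=3 product=1
t=4: arr=0 -> substrate=0 bound=1 product=3
t=5: arr=0 -> substrate=0 bound=0 product=4
t=6: arr=1 -> substrate=0 bound=1 product=4
t=7: arr=0 -> substrate=0 bound=1 product=4
t=8: arr=1 -> substrate=0 bound=1 product=5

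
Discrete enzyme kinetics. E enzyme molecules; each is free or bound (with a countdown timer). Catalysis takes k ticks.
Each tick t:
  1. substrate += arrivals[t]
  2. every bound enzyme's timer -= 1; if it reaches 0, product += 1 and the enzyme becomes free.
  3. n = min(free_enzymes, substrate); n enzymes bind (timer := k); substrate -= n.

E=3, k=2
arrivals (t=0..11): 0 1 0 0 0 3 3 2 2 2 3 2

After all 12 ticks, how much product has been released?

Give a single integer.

t=0: arr=0 -> substrate=0 bound=0 product=0
t=1: arr=1 -> substrate=0 bound=1 product=0
t=2: arr=0 -> substrate=0 bound=1 product=0
t=3: arr=0 -> substrate=0 bound=0 product=1
t=4: arr=0 -> substrate=0 bound=0 product=1
t=5: arr=3 -> substrate=0 bound=3 product=1
t=6: arr=3 -> substrate=3 bound=3 product=1
t=7: arr=2 -> substrate=2 bound=3 product=4
t=8: arr=2 -> substrate=4 bound=3 product=4
t=9: arr=2 -> substrate=3 bound=3 product=7
t=10: arr=3 -> substrate=6 bound=3 product=7
t=11: arr=2 -> substrate=5 bound=3 product=10

Answer: 10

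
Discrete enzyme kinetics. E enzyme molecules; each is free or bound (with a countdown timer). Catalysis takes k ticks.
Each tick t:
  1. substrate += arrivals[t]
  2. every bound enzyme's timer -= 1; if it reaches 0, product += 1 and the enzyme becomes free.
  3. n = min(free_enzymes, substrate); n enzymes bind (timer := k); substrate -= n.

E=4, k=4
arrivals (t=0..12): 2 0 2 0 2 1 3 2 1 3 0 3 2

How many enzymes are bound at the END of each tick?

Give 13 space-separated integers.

Answer: 2 2 4 4 4 4 4 4 4 4 4 4 4

Derivation:
t=0: arr=2 -> substrate=0 bound=2 product=0
t=1: arr=0 -> substrate=0 bound=2 product=0
t=2: arr=2 -> substrate=0 bound=4 product=0
t=3: arr=0 -> substrate=0 bound=4 product=0
t=4: arr=2 -> substrate=0 bound=4 product=2
t=5: arr=1 -> substrate=1 bound=4 product=2
t=6: arr=3 -> substrate=2 bound=4 product=4
t=7: arr=2 -> substrate=4 bound=4 product=4
t=8: arr=1 -> substrate=3 bound=4 product=6
t=9: arr=3 -> substrate=6 bound=4 product=6
t=10: arr=0 -> substrate=4 bound=4 product=8
t=11: arr=3 -> substrate=7 bound=4 product=8
t=12: arr=2 -> substrate=7 bound=4 product=10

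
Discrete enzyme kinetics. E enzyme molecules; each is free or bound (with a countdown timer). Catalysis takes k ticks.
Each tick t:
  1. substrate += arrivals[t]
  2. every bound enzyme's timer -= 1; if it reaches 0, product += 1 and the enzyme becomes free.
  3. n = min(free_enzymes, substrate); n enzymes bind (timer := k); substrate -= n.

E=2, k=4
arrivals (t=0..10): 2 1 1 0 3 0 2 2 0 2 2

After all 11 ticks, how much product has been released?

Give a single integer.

t=0: arr=2 -> substrate=0 bound=2 product=0
t=1: arr=1 -> substrate=1 bound=2 product=0
t=2: arr=1 -> substrate=2 bound=2 product=0
t=3: arr=0 -> substrate=2 bound=2 product=0
t=4: arr=3 -> substrate=3 bound=2 product=2
t=5: arr=0 -> substrate=3 bound=2 product=2
t=6: arr=2 -> substrate=5 bound=2 product=2
t=7: arr=2 -> substrate=7 bound=2 product=2
t=8: arr=0 -> substrate=5 bound=2 product=4
t=9: arr=2 -> substrate=7 bound=2 product=4
t=10: arr=2 -> substrate=9 bound=2 product=4

Answer: 4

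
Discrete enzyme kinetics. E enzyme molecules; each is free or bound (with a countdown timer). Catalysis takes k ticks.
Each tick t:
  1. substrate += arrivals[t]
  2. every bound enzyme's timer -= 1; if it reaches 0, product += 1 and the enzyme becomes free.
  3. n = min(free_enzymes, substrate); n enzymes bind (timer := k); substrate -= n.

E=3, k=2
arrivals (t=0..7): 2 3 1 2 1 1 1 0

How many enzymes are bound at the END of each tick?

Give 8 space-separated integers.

Answer: 2 3 3 3 3 3 3 2

Derivation:
t=0: arr=2 -> substrate=0 bound=2 product=0
t=1: arr=3 -> substrate=2 bound=3 product=0
t=2: arr=1 -> substrate=1 bound=3 product=2
t=3: arr=2 -> substrate=2 bound=3 product=3
t=4: arr=1 -> substrate=1 bound=3 product=5
t=5: arr=1 -> substrate=1 bound=3 product=6
t=6: arr=1 -> substrate=0 bound=3 product=8
t=7: arr=0 -> substrate=0 bound=2 product=9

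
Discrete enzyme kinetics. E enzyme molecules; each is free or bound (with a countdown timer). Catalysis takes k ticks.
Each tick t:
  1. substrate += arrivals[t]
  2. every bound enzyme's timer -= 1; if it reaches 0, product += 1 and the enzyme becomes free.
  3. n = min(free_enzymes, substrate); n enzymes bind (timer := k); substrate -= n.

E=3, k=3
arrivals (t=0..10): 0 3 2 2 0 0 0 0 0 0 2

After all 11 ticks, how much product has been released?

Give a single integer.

Answer: 7

Derivation:
t=0: arr=0 -> substrate=0 bound=0 product=0
t=1: arr=3 -> substrate=0 bound=3 product=0
t=2: arr=2 -> substrate=2 bound=3 product=0
t=3: arr=2 -> substrate=4 bound=3 product=0
t=4: arr=0 -> substrate=1 bound=3 product=3
t=5: arr=0 -> substrate=1 bound=3 product=3
t=6: arr=0 -> substrate=1 bound=3 product=3
t=7: arr=0 -> substrate=0 bound=1 product=6
t=8: arr=0 -> substrate=0 bound=1 product=6
t=9: arr=0 -> substrate=0 bound=1 product=6
t=10: arr=2 -> substrate=0 bound=2 product=7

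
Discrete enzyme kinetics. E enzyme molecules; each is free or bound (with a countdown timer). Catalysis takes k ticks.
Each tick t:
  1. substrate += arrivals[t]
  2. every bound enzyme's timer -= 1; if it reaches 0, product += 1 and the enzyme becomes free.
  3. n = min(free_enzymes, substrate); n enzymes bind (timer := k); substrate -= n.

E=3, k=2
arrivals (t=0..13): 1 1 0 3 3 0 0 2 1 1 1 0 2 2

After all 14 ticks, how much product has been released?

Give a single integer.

t=0: arr=1 -> substrate=0 bound=1 product=0
t=1: arr=1 -> substrate=0 bound=2 product=0
t=2: arr=0 -> substrate=0 bound=1 product=1
t=3: arr=3 -> substrate=0 bound=3 product=2
t=4: arr=3 -> substrate=3 bound=3 product=2
t=5: arr=0 -> substrate=0 bound=3 product=5
t=6: arr=0 -> substrate=0 bound=3 product=5
t=7: arr=2 -> substrate=0 bound=2 product=8
t=8: arr=1 -> substrate=0 bound=3 product=8
t=9: arr=1 -> substrate=0 bound=2 product=10
t=10: arr=1 -> substrate=0 bound=2 product=11
t=11: arr=0 -> substrate=0 bound=1 product=12
t=12: arr=2 -> substrate=0 bound=2 product=13
t=13: arr=2 -> substrate=1 bound=3 product=13

Answer: 13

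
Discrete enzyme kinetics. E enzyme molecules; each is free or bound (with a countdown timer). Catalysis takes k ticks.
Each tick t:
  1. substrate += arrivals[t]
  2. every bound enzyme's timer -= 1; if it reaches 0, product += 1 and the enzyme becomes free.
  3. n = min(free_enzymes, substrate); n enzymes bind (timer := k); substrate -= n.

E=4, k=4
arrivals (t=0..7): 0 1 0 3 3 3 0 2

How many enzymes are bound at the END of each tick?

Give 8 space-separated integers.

t=0: arr=0 -> substrate=0 bound=0 product=0
t=1: arr=1 -> substrate=0 bound=1 product=0
t=2: arr=0 -> substrate=0 bound=1 product=0
t=3: arr=3 -> substrate=0 bound=4 product=0
t=4: arr=3 -> substrate=3 bound=4 product=0
t=5: arr=3 -> substrate=5 bound=4 product=1
t=6: arr=0 -> substrate=5 bound=4 product=1
t=7: arr=2 -> substrate=4 bound=4 product=4

Answer: 0 1 1 4 4 4 4 4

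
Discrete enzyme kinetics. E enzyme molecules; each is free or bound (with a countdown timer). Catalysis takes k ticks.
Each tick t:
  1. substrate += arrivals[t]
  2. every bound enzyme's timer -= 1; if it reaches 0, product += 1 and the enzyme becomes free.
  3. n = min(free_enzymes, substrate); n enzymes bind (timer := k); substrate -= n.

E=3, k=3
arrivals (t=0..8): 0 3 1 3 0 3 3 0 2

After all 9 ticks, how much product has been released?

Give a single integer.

t=0: arr=0 -> substrate=0 bound=0 product=0
t=1: arr=3 -> substrate=0 bound=3 product=0
t=2: arr=1 -> substrate=1 bound=3 product=0
t=3: arr=3 -> substrate=4 bound=3 product=0
t=4: arr=0 -> substrate=1 bound=3 product=3
t=5: arr=3 -> substrate=4 bound=3 product=3
t=6: arr=3 -> substrate=7 bound=3 product=3
t=7: arr=0 -> substrate=4 bound=3 product=6
t=8: arr=2 -> substrate=6 bound=3 product=6

Answer: 6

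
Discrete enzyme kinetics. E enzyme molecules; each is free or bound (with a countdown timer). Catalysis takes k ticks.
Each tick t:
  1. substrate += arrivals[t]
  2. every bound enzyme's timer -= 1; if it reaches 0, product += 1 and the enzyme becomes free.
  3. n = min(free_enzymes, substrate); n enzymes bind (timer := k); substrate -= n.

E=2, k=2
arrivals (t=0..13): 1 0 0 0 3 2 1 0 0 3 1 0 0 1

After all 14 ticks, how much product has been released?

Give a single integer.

Answer: 9

Derivation:
t=0: arr=1 -> substrate=0 bound=1 product=0
t=1: arr=0 -> substrate=0 bound=1 product=0
t=2: arr=0 -> substrate=0 bound=0 product=1
t=3: arr=0 -> substrate=0 bound=0 product=1
t=4: arr=3 -> substrate=1 bound=2 product=1
t=5: arr=2 -> substrate=3 bound=2 product=1
t=6: arr=1 -> substrate=2 bound=2 product=3
t=7: arr=0 -> substrate=2 bound=2 product=3
t=8: arr=0 -> substrate=0 bound=2 product=5
t=9: arr=3 -> substrate=3 bound=2 product=5
t=10: arr=1 -> substrate=2 bound=2 product=7
t=11: arr=0 -> substrate=2 bound=2 product=7
t=12: arr=0 -> substrate=0 bound=2 product=9
t=13: arr=1 -> substrate=1 bound=2 product=9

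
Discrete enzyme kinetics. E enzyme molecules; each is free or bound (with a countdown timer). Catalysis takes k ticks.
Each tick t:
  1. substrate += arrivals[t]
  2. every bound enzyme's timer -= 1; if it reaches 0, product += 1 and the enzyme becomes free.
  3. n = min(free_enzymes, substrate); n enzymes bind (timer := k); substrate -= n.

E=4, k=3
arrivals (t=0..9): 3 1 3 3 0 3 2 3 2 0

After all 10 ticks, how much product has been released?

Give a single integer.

Answer: 11

Derivation:
t=0: arr=3 -> substrate=0 bound=3 product=0
t=1: arr=1 -> substrate=0 bound=4 product=0
t=2: arr=3 -> substrate=3 bound=4 product=0
t=3: arr=3 -> substrate=3 bound=4 product=3
t=4: arr=0 -> substrate=2 bound=4 product=4
t=5: arr=3 -> substrate=5 bound=4 product=4
t=6: arr=2 -> substrate=4 bound=4 product=7
t=7: arr=3 -> substrate=6 bound=4 product=8
t=8: arr=2 -> substrate=8 bound=4 product=8
t=9: arr=0 -> substrate=5 bound=4 product=11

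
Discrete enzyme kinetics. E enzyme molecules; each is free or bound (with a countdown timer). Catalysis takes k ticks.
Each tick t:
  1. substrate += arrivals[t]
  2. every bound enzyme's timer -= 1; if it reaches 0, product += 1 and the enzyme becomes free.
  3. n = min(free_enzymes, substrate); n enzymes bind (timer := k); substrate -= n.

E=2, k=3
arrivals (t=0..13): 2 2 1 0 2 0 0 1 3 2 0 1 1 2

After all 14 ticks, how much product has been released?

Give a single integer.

t=0: arr=2 -> substrate=0 bound=2 product=0
t=1: arr=2 -> substrate=2 bound=2 product=0
t=2: arr=1 -> substrate=3 bound=2 product=0
t=3: arr=0 -> substrate=1 bound=2 product=2
t=4: arr=2 -> substrate=3 bound=2 product=2
t=5: arr=0 -> substrate=3 bound=2 product=2
t=6: arr=0 -> substrate=1 bound=2 product=4
t=7: arr=1 -> substrate=2 bound=2 product=4
t=8: arr=3 -> substrate=5 bound=2 product=4
t=9: arr=2 -> substrate=5 bound=2 product=6
t=10: arr=0 -> substrate=5 bound=2 product=6
t=11: arr=1 -> substrate=6 bound=2 product=6
t=12: arr=1 -> substrate=5 bound=2 product=8
t=13: arr=2 -> substrate=7 bound=2 product=8

Answer: 8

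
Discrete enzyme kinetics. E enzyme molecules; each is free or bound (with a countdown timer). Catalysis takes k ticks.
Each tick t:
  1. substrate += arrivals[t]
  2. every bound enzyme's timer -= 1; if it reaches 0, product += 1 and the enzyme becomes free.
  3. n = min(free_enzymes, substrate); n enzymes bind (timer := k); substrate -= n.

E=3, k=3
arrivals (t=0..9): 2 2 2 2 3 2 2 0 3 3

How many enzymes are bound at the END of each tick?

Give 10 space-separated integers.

t=0: arr=2 -> substrate=0 bound=2 product=0
t=1: arr=2 -> substrate=1 bound=3 product=0
t=2: arr=2 -> substrate=3 bound=3 product=0
t=3: arr=2 -> substrate=3 bound=3 product=2
t=4: arr=3 -> substrate=5 bound=3 product=3
t=5: arr=2 -> substrate=7 bound=3 product=3
t=6: arr=2 -> substrate=7 bound=3 product=5
t=7: arr=0 -> substrate=6 bound=3 product=6
t=8: arr=3 -> substrate=9 bound=3 product=6
t=9: arr=3 -> substrate=10 bound=3 product=8

Answer: 2 3 3 3 3 3 3 3 3 3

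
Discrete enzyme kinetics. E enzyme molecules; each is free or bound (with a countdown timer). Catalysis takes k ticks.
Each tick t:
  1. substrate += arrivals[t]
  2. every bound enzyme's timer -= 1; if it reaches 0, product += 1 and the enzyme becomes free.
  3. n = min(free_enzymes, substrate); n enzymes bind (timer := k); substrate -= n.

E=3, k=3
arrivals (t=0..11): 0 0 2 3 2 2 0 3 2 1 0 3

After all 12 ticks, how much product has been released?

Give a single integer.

t=0: arr=0 -> substrate=0 bound=0 product=0
t=1: arr=0 -> substrate=0 bound=0 product=0
t=2: arr=2 -> substrate=0 bound=2 product=0
t=3: arr=3 -> substrate=2 bound=3 product=0
t=4: arr=2 -> substrate=4 bound=3 product=0
t=5: arr=2 -> substrate=4 bound=3 product=2
t=6: arr=0 -> substrate=3 bound=3 product=3
t=7: arr=3 -> substrate=6 bound=3 product=3
t=8: arr=2 -> substrate=6 bound=3 product=5
t=9: arr=1 -> substrate=6 bound=3 product=6
t=10: arr=0 -> substrate=6 bound=3 product=6
t=11: arr=3 -> substrate=7 bound=3 product=8

Answer: 8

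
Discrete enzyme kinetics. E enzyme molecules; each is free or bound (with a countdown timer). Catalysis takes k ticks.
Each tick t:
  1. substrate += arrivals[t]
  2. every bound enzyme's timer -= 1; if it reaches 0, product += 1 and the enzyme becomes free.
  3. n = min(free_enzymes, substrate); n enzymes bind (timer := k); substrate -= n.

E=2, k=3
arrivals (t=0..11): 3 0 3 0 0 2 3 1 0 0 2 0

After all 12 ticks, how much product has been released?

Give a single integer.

t=0: arr=3 -> substrate=1 bound=2 product=0
t=1: arr=0 -> substrate=1 bound=2 product=0
t=2: arr=3 -> substrate=4 bound=2 product=0
t=3: arr=0 -> substrate=2 bound=2 product=2
t=4: arr=0 -> substrate=2 bound=2 product=2
t=5: arr=2 -> substrate=4 bound=2 product=2
t=6: arr=3 -> substrate=5 bound=2 product=4
t=7: arr=1 -> substrate=6 bound=2 product=4
t=8: arr=0 -> substrate=6 bound=2 product=4
t=9: arr=0 -> substrate=4 bound=2 product=6
t=10: arr=2 -> substrate=6 bound=2 product=6
t=11: arr=0 -> substrate=6 bound=2 product=6

Answer: 6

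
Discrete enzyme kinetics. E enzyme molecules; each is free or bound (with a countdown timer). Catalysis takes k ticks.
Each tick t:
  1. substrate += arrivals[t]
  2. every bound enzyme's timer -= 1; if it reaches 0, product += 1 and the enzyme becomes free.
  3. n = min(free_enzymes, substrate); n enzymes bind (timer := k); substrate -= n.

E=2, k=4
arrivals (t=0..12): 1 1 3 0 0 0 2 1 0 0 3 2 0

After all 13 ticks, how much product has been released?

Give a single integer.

Answer: 5

Derivation:
t=0: arr=1 -> substrate=0 bound=1 product=0
t=1: arr=1 -> substrate=0 bound=2 product=0
t=2: arr=3 -> substrate=3 bound=2 product=0
t=3: arr=0 -> substrate=3 bound=2 product=0
t=4: arr=0 -> substrate=2 bound=2 product=1
t=5: arr=0 -> substrate=1 bound=2 product=2
t=6: arr=2 -> substrate=3 bound=2 product=2
t=7: arr=1 -> substrate=4 bound=2 product=2
t=8: arr=0 -> substrate=3 bound=2 product=3
t=9: arr=0 -> substrate=2 bound=2 product=4
t=10: arr=3 -> substrate=5 bound=2 product=4
t=11: arr=2 -> substrate=7 bound=2 product=4
t=12: arr=0 -> substrate=6 bound=2 product=5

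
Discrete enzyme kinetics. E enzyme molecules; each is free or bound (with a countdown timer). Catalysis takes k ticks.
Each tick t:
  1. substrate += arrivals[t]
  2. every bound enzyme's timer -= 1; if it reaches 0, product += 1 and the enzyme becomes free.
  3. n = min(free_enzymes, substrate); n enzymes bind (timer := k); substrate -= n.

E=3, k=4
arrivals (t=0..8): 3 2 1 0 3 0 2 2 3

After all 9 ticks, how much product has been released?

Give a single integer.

t=0: arr=3 -> substrate=0 bound=3 product=0
t=1: arr=2 -> substrate=2 bound=3 product=0
t=2: arr=1 -> substrate=3 bound=3 product=0
t=3: arr=0 -> substrate=3 bound=3 product=0
t=4: arr=3 -> substrate=3 bound=3 product=3
t=5: arr=0 -> substrate=3 bound=3 product=3
t=6: arr=2 -> substrate=5 bound=3 product=3
t=7: arr=2 -> substrate=7 bound=3 product=3
t=8: arr=3 -> substrate=7 bound=3 product=6

Answer: 6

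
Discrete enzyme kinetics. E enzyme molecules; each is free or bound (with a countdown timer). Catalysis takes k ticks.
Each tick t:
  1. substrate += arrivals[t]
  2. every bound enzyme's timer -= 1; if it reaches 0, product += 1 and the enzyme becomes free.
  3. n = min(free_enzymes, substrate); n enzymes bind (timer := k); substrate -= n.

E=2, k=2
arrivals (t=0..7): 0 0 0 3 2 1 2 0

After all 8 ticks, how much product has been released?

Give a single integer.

t=0: arr=0 -> substrate=0 bound=0 product=0
t=1: arr=0 -> substrate=0 bound=0 product=0
t=2: arr=0 -> substrate=0 bound=0 product=0
t=3: arr=3 -> substrate=1 bound=2 product=0
t=4: arr=2 -> substrate=3 bound=2 product=0
t=5: arr=1 -> substrate=2 bound=2 product=2
t=6: arr=2 -> substrate=4 bound=2 product=2
t=7: arr=0 -> substrate=2 bound=2 product=4

Answer: 4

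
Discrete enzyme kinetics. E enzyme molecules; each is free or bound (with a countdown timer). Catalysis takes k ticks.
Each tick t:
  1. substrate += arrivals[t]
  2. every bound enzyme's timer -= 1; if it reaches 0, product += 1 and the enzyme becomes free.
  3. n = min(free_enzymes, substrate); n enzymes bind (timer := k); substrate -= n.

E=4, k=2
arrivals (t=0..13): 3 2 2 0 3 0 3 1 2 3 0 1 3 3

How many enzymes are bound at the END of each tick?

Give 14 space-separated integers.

Answer: 3 4 4 3 3 3 3 4 3 4 3 2 4 4

Derivation:
t=0: arr=3 -> substrate=0 bound=3 product=0
t=1: arr=2 -> substrate=1 bound=4 product=0
t=2: arr=2 -> substrate=0 bound=4 product=3
t=3: arr=0 -> substrate=0 bound=3 product=4
t=4: arr=3 -> substrate=0 bound=3 product=7
t=5: arr=0 -> substrate=0 bound=3 product=7
t=6: arr=3 -> substrate=0 bound=3 product=10
t=7: arr=1 -> substrate=0 bound=4 product=10
t=8: arr=2 -> substrate=0 bound=3 product=13
t=9: arr=3 -> substrate=1 bound=4 product=14
t=10: arr=0 -> substrate=0 bound=3 product=16
t=11: arr=1 -> substrate=0 bound=2 product=18
t=12: arr=3 -> substrate=0 bound=4 product=19
t=13: arr=3 -> substrate=2 bound=4 product=20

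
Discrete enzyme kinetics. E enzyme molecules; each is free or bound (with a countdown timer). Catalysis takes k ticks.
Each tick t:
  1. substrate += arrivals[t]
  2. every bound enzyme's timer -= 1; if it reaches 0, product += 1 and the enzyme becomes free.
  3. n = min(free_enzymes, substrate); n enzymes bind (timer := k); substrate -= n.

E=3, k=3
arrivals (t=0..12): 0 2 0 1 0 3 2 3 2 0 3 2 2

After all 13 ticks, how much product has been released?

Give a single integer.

t=0: arr=0 -> substrate=0 bound=0 product=0
t=1: arr=2 -> substrate=0 bound=2 product=0
t=2: arr=0 -> substrate=0 bound=2 product=0
t=3: arr=1 -> substrate=0 bound=3 product=0
t=4: arr=0 -> substrate=0 bound=1 product=2
t=5: arr=3 -> substrate=1 bound=3 product=2
t=6: arr=2 -> substrate=2 bound=3 product=3
t=7: arr=3 -> substrate=5 bound=3 product=3
t=8: arr=2 -> substrate=5 bound=3 product=5
t=9: arr=0 -> substrate=4 bound=3 product=6
t=10: arr=3 -> substrate=7 bound=3 product=6
t=11: arr=2 -> substrate=7 bound=3 product=8
t=12: arr=2 -> substrate=8 bound=3 product=9

Answer: 9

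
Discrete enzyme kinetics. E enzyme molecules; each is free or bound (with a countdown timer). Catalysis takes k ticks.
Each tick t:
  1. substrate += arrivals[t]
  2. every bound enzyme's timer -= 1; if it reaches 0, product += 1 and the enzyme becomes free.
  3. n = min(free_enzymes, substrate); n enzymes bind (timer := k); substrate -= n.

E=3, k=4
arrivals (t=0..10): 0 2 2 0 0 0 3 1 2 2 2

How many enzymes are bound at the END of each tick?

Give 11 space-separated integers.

t=0: arr=0 -> substrate=0 bound=0 product=0
t=1: arr=2 -> substrate=0 bound=2 product=0
t=2: arr=2 -> substrate=1 bound=3 product=0
t=3: arr=0 -> substrate=1 bound=3 product=0
t=4: arr=0 -> substrate=1 bound=3 product=0
t=5: arr=0 -> substrate=0 bound=2 product=2
t=6: arr=3 -> substrate=1 bound=3 product=3
t=7: arr=1 -> substrate=2 bound=3 product=3
t=8: arr=2 -> substrate=4 bound=3 product=3
t=9: arr=2 -> substrate=5 bound=3 product=4
t=10: arr=2 -> substrate=5 bound=3 product=6

Answer: 0 2 3 3 3 2 3 3 3 3 3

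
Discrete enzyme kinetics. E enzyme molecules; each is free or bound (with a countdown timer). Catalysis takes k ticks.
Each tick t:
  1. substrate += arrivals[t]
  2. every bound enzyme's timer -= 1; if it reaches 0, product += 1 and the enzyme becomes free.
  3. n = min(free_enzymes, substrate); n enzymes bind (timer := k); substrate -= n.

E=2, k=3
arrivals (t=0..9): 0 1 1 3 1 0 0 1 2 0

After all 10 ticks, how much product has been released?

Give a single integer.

Answer: 4

Derivation:
t=0: arr=0 -> substrate=0 bound=0 product=0
t=1: arr=1 -> substrate=0 bound=1 product=0
t=2: arr=1 -> substrate=0 bound=2 product=0
t=3: arr=3 -> substrate=3 bound=2 product=0
t=4: arr=1 -> substrate=3 bound=2 product=1
t=5: arr=0 -> substrate=2 bound=2 product=2
t=6: arr=0 -> substrate=2 bound=2 product=2
t=7: arr=1 -> substrate=2 bound=2 product=3
t=8: arr=2 -> substrate=3 bound=2 product=4
t=9: arr=0 -> substrate=3 bound=2 product=4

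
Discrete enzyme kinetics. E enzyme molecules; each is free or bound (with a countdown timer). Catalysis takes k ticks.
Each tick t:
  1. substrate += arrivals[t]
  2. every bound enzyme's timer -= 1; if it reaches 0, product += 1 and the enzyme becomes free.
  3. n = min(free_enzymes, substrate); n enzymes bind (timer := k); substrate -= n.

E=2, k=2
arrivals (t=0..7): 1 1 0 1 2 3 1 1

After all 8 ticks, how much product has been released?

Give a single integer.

t=0: arr=1 -> substrate=0 bound=1 product=0
t=1: arr=1 -> substrate=0 bound=2 product=0
t=2: arr=0 -> substrate=0 bound=1 product=1
t=3: arr=1 -> substrate=0 bound=1 product=2
t=4: arr=2 -> substrate=1 bound=2 product=2
t=5: arr=3 -> substrate=3 bound=2 product=3
t=6: arr=1 -> substrate=3 bound=2 product=4
t=7: arr=1 -> substrate=3 bound=2 product=5

Answer: 5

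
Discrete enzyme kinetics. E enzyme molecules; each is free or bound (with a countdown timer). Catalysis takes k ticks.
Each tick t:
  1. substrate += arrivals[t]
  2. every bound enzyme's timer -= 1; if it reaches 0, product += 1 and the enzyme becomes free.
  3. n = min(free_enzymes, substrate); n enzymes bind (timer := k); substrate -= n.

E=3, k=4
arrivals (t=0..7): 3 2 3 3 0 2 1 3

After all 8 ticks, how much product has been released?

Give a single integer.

Answer: 3

Derivation:
t=0: arr=3 -> substrate=0 bound=3 product=0
t=1: arr=2 -> substrate=2 bound=3 product=0
t=2: arr=3 -> substrate=5 bound=3 product=0
t=3: arr=3 -> substrate=8 bound=3 product=0
t=4: arr=0 -> substrate=5 bound=3 product=3
t=5: arr=2 -> substrate=7 bound=3 product=3
t=6: arr=1 -> substrate=8 bound=3 product=3
t=7: arr=3 -> substrate=11 bound=3 product=3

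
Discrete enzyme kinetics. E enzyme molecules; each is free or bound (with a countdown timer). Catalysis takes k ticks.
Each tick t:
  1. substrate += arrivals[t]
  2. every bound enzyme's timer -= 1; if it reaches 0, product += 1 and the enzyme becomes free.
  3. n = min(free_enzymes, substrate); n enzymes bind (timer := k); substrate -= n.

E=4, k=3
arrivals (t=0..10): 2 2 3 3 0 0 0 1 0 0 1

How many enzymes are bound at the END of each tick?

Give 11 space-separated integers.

t=0: arr=2 -> substrate=0 bound=2 product=0
t=1: arr=2 -> substrate=0 bound=4 product=0
t=2: arr=3 -> substrate=3 bound=4 product=0
t=3: arr=3 -> substrate=4 bound=4 product=2
t=4: arr=0 -> substrate=2 bound=4 product=4
t=5: arr=0 -> substrate=2 bound=4 product=4
t=6: arr=0 -> substrate=0 bound=4 product=6
t=7: arr=1 -> substrate=0 bound=3 product=8
t=8: arr=0 -> substrate=0 bound=3 product=8
t=9: arr=0 -> substrate=0 bound=1 product=10
t=10: arr=1 -> substrate=0 bound=1 product=11

Answer: 2 4 4 4 4 4 4 3 3 1 1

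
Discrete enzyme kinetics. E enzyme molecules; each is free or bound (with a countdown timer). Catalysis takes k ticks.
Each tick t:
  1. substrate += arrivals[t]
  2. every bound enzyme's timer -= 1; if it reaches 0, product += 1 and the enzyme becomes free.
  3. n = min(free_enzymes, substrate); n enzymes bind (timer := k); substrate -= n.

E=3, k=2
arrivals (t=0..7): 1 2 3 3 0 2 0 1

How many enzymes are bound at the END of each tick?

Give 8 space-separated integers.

t=0: arr=1 -> substrate=0 bound=1 product=0
t=1: arr=2 -> substrate=0 bound=3 product=0
t=2: arr=3 -> substrate=2 bound=3 product=1
t=3: arr=3 -> substrate=3 bound=3 product=3
t=4: arr=0 -> substrate=2 bound=3 product=4
t=5: arr=2 -> substrate=2 bound=3 product=6
t=6: arr=0 -> substrate=1 bound=3 product=7
t=7: arr=1 -> substrate=0 bound=3 product=9

Answer: 1 3 3 3 3 3 3 3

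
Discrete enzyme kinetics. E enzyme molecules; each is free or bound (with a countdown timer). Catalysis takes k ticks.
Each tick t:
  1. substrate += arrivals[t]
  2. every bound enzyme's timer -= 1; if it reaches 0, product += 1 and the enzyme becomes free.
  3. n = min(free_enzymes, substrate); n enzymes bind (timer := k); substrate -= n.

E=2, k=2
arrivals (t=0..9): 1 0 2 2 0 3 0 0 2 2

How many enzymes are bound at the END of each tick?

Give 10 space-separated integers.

t=0: arr=1 -> substrate=0 bound=1 product=0
t=1: arr=0 -> substrate=0 bound=1 product=0
t=2: arr=2 -> substrate=0 bound=2 product=1
t=3: arr=2 -> substrate=2 bound=2 product=1
t=4: arr=0 -> substrate=0 bound=2 product=3
t=5: arr=3 -> substrate=3 bound=2 product=3
t=6: arr=0 -> substrate=1 bound=2 product=5
t=7: arr=0 -> substrate=1 bound=2 product=5
t=8: arr=2 -> substrate=1 bound=2 product=7
t=9: arr=2 -> substrate=3 bound=2 product=7

Answer: 1 1 2 2 2 2 2 2 2 2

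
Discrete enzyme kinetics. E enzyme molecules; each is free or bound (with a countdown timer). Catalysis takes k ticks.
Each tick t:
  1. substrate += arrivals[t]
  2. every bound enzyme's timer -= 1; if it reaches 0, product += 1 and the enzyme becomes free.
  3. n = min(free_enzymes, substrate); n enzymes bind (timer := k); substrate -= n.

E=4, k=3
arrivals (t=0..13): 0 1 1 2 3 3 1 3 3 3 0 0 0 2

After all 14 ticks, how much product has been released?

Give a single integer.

Answer: 13

Derivation:
t=0: arr=0 -> substrate=0 bound=0 product=0
t=1: arr=1 -> substrate=0 bound=1 product=0
t=2: arr=1 -> substrate=0 bound=2 product=0
t=3: arr=2 -> substrate=0 bound=4 product=0
t=4: arr=3 -> substrate=2 bound=4 product=1
t=5: arr=3 -> substrate=4 bound=4 product=2
t=6: arr=1 -> substrate=3 bound=4 product=4
t=7: arr=3 -> substrate=5 bound=4 product=5
t=8: arr=3 -> substrate=7 bound=4 product=6
t=9: arr=3 -> substrate=8 bound=4 product=8
t=10: arr=0 -> substrate=7 bound=4 product=9
t=11: arr=0 -> substrate=6 bound=4 product=10
t=12: arr=0 -> substrate=4 bound=4 product=12
t=13: arr=2 -> substrate=5 bound=4 product=13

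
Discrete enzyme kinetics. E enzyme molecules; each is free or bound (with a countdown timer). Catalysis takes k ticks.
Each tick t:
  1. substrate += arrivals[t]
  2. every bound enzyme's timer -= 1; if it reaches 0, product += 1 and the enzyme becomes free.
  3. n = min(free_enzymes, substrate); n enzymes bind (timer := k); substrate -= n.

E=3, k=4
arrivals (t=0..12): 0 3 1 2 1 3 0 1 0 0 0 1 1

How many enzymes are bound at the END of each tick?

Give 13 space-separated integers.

t=0: arr=0 -> substrate=0 bound=0 product=0
t=1: arr=3 -> substrate=0 bound=3 product=0
t=2: arr=1 -> substrate=1 bound=3 product=0
t=3: arr=2 -> substrate=3 bound=3 product=0
t=4: arr=1 -> substrate=4 bound=3 product=0
t=5: arr=3 -> substrate=4 bound=3 product=3
t=6: arr=0 -> substrate=4 bound=3 product=3
t=7: arr=1 -> substrate=5 bound=3 product=3
t=8: arr=0 -> substrate=5 bound=3 product=3
t=9: arr=0 -> substrate=2 bound=3 product=6
t=10: arr=0 -> substrate=2 bound=3 product=6
t=11: arr=1 -> substrate=3 bound=3 product=6
t=12: arr=1 -> substrate=4 bound=3 product=6

Answer: 0 3 3 3 3 3 3 3 3 3 3 3 3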